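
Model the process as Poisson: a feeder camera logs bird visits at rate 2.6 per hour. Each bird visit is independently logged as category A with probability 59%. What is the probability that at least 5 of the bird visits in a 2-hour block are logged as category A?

Thinning: the bird visits that are logged as category A themselves form a Poisson process with rate 0.59 × 2.6 = 1.534 per hour.
Over the interval, μ = 1.534 × 2 = 3.068 (a 2-hour block = 2 hours).
P(N ≥ 5) = 1 − P(N ≤ 4) ≈ 0.1963.

0.1963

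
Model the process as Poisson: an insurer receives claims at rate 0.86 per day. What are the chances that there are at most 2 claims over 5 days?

Over the interval, μ = 0.86 × 5 = 4.3 (5 days).
P(N ≤ 2) = Σ_{j=0}^{2} e^(−μ) μ^j/j! ≈ 0.1974.

0.1974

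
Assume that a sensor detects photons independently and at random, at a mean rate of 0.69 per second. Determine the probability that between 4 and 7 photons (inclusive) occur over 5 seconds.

Over the interval, μ = 0.69 × 5 = 3.45 (5 seconds).
P(4 ≤ N ≤ 7) = Σ_{j=4}^{7} e^(−3.45) · 3.45^j/j! ≈ 0.4277.

0.4277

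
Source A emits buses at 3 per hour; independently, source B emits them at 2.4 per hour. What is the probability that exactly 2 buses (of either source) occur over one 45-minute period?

0.1429

Independent Poisson processes superpose: combined rate λ = 3 + 2.4 = 5.4 per hour.
Over the interval, μ = 5.4 × 0.75 = 4.05 (a 45-minute period = 0.75 hours).
P(N = 2) = e^(−4.05) · 4.05^2/2! ≈ 0.1429.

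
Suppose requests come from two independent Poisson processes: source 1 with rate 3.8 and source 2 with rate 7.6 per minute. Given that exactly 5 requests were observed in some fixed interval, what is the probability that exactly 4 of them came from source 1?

0.0412

Given the total, each event is independently from source 1 with probability p = λ_1/(λ_1+λ_2) = 3.8/11.4 ≈ 0.3333.
So K ~ Binomial(5, 3.8/11.4): P(K = 4) = C(5,4) · (3.8/11.4)^4 · (7.6/11.4)^1 ≈ 0.0412.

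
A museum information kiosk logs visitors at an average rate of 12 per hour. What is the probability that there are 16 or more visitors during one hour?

With mean μ = 12 per hour,
P(N ≥ 16) = 1 − P(N ≤ 15) = 1 − Σ_{j=0}^{15} e^(−μ) μ^j/j! ≈ 0.1556.

0.1556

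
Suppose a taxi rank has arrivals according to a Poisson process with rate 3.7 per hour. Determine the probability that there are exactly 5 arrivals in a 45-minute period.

0.0855

Over the interval, μ = 3.7 × 0.75 = 2.775 (a 45-minute period = 0.75 hours).
P(N = 5) = e^(−μ) μ^5/5! = e^(−2.775) · 2.775^5/120 ≈ 0.0855.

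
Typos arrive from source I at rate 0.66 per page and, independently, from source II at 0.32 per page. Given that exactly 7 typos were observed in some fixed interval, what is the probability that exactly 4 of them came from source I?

Given the total, each event is independently from source I with probability p = λ_I/(λ_I+λ_II) = 0.66/0.98 ≈ 0.6735.
So K ~ Binomial(7, 0.66/0.98): P(K = 4) = C(7,4) · (0.66/0.98)^4 · (0.32/0.98)^3 ≈ 0.2507.

0.2507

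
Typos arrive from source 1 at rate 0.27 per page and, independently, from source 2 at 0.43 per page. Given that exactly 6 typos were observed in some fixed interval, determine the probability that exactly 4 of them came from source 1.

Given the total, each event is independently from source 1 with probability p = λ_1/(λ_1+λ_2) = 0.27/0.7 ≈ 0.3857.
So K ~ Binomial(6, 0.27/0.7): P(K = 4) = C(6,4) · (0.27/0.7)^4 · (0.43/0.7)^2 ≈ 0.1253.

0.1253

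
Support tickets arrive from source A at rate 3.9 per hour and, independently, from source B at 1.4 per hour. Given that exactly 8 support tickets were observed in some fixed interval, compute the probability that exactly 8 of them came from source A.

0.0860

Given the total, each event is independently from source A with probability p = λ_A/(λ_A+λ_B) = 3.9/5.3 ≈ 0.7358.
So K ~ Binomial(8, 3.9/5.3): P(K = 8) = C(8,8) · (3.9/5.3)^8 · (1.4/5.3)^0 ≈ 0.0860.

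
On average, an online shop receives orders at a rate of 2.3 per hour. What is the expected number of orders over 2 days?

E[N] = λt = 2.3 × 48 = 110.4 (2 days = 48 hours).

110.4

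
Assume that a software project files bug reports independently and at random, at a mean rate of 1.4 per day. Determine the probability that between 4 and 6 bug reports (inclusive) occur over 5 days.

0.3679

Over the interval, μ = 1.4 × 5 = 7 (5 days).
P(4 ≤ N ≤ 6) = Σ_{j=4}^{6} e^(−7) · 7^j/j! ≈ 0.3679.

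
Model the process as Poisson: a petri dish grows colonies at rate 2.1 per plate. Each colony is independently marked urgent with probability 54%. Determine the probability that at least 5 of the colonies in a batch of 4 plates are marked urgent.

Thinning: the colonies that are marked urgent themselves form a Poisson process with rate 0.54 × 2.1 = 1.134 per plate.
Over the interval, μ = 1.134 × 4 = 4.536 (a batch of 4 plates = 4 plates).
P(N ≥ 5) = 1 − P(N ≤ 4) ≈ 0.4747.

0.4747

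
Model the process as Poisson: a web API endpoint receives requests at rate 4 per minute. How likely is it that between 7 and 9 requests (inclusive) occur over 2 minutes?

Over the interval, μ = 4 × 2 = 8 (2 minutes).
P(7 ≤ N ≤ 9) = Σ_{j=7}^{9} e^(−8) · 8^j/j! ≈ 0.4032.

0.4032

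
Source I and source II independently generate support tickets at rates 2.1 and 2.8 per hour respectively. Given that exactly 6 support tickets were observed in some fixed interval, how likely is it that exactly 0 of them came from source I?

Given the total, each event is independently from source I with probability p = λ_I/(λ_I+λ_II) = 2.1/4.9 ≈ 0.4286.
So K ~ Binomial(6, 2.1/4.9): P(K = 0) = C(6,0) · (2.1/4.9)^0 · (2.8/4.9)^6 ≈ 0.0348.

0.0348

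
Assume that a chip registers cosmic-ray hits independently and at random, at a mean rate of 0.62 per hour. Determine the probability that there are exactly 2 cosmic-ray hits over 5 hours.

Over the interval, μ = 0.62 × 5 = 3.1 (5 hours).
P(N = 2) = e^(−μ) μ^2/2! = e^(−3.1) · 3.1^2/2 ≈ 0.2165.

0.2165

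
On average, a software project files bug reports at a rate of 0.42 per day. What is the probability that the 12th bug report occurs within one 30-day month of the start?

Over the interval, μ = 0.42 × 30 = 12.6 (a 30-day month = 30 days).
The 12th arrival falls in the interval iff at least 12 events occur there: P(S_12 ≤ t) = P(N ≥ 12) = 1 − P(N ≤ 11) ≈ 0.6050.

0.6050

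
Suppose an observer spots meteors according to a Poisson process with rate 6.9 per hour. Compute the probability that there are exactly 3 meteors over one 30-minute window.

Over the interval, μ = 6.9 × 0.5 = 3.45 (a 30-minute window = 0.5 hours).
P(N = 3) = e^(−μ) μ^3/3! = e^(−3.45) · 3.45^3/6 ≈ 0.2173.

0.2173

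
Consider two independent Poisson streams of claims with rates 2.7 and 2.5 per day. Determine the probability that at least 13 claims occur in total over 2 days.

0.2478

Independent Poisson processes superpose: combined rate λ = 2.7 + 2.5 = 5.2 per day.
Over the interval, μ = 5.2 × 2 = 10.4 (2 days).
P(N ≥ 13) = 1 − P(N ≤ 12) ≈ 0.2478.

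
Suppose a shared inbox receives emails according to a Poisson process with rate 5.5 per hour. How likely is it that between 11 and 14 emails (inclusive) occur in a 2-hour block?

Over the interval, μ = 5.5 × 2 = 11 (a 2-hour block = 2 hours).
P(11 ≤ N ≤ 14) = Σ_{j=11}^{14} e^(−11) · 11^j/j! ≈ 0.3942.

0.3942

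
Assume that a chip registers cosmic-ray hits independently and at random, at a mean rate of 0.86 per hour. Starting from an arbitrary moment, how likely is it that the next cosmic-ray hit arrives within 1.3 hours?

0.6731

Inter-arrival times are exponential with rate λ = 0.86 per hour.
P(T ≤ 1.3) = 1 − e^(−λt) = 1 − e^(−0.86 × 1.3) = 1 − e^(−1.118) ≈ 0.6731.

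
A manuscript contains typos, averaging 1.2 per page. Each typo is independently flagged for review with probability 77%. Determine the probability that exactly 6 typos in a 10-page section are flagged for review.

Thinning: the typos that are flagged for review themselves form a Poisson process with rate 0.77 × 1.2 = 0.924 per page.
Over the interval, μ = 0.924 × 10 = 9.24 (a 10-page section = 10 pages).
P(N = 6) = e^(−9.24) · 9.24^6/6! ≈ 0.0839.

0.0839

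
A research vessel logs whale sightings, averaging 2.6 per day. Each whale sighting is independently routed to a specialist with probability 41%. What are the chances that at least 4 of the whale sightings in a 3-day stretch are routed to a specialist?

Thinning: the whale sightings that are routed to a specialist themselves form a Poisson process with rate 0.41 × 2.6 = 1.066 per day.
Over the interval, μ = 1.066 × 3 = 3.198 (a 3-day stretch = 3 days).
P(N ≥ 4) = 1 − P(N ≤ 3) ≈ 0.3970.

0.3970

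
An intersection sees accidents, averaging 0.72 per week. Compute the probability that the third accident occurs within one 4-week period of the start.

0.5494

Over the interval, μ = 0.72 × 4 = 2.88 (a 4-week period = 4 weeks).
The third arrival falls in the interval iff at least 3 events occur there: P(S_3 ≤ t) = P(N ≥ 3) = 1 − P(N ≤ 2) ≈ 0.5494.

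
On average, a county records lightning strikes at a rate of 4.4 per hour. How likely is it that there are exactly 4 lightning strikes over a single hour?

With mean μ = 4.4 per hour,
P(N = 4) = e^(−μ) μ^4/4! = e^(−4.4) · 4.4^4/24 ≈ 0.1917.

0.1917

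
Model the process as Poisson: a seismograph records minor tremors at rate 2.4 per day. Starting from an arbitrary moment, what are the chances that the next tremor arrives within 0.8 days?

Inter-arrival times are exponential with rate λ = 2.4 per day.
P(T ≤ 0.8) = 1 − e^(−λt) = 1 − e^(−2.4 × 0.8) = 1 − e^(−1.92) ≈ 0.8534.

0.8534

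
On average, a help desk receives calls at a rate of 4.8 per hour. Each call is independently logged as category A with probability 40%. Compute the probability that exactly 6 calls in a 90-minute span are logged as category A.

Thinning: the calls that are logged as category A themselves form a Poisson process with rate 0.4 × 4.8 = 1.92 per hour.
Over the interval, μ = 1.92 × 1.5 = 2.88 (a 90-minute span = 1.5 hours).
P(N = 6) = e^(−2.88) · 2.88^6/6! ≈ 0.0445.

0.0445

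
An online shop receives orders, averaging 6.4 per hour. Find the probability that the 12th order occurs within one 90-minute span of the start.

Over the interval, μ = 6.4 × 1.5 = 9.6 (a 90-minute span = 1.5 hours).
The 12th arrival falls in the interval iff at least 12 events occur there: P(S_12 ≤ t) = P(N ≥ 12) = 1 − P(N ≤ 11) ≈ 0.2588.

0.2588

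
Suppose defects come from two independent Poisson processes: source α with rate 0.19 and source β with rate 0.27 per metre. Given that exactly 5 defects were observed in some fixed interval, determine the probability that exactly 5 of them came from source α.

0.0120

Given the total, each event is independently from source α with probability p = λ_α/(λ_α+λ_β) = 0.19/0.46 ≈ 0.4130.
So K ~ Binomial(5, 0.19/0.46): P(K = 5) = C(5,5) · (0.19/0.46)^5 · (0.27/0.46)^0 ≈ 0.0120.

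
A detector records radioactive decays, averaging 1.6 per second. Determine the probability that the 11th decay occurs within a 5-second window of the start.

0.1841

Over the interval, μ = 1.6 × 5 = 8 (a 5-second window = 5 seconds).
The 11th arrival falls in the interval iff at least 11 events occur there: P(S_11 ≤ t) = P(N ≥ 11) = 1 − P(N ≤ 10) ≈ 0.1841.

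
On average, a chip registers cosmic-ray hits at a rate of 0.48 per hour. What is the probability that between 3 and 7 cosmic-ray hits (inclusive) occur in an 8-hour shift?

0.6953

Over the interval, μ = 0.48 × 8 = 3.84 (an 8-hour shift = 8 hours).
P(3 ≤ N ≤ 7) = Σ_{j=3}^{7} e^(−3.84) · 3.84^j/j! ≈ 0.6953.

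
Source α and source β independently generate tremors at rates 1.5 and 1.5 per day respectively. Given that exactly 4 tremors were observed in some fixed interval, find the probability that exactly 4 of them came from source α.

0.0625

Given the total, each event is independently from source α with probability p = λ_α/(λ_α+λ_β) = 1.5/3 = 0.5000.
So K ~ Binomial(4, 1.5/3): P(K = 4) = C(4,4) · (1.5/3)^4 · (1.5/3)^0 ≈ 0.0625.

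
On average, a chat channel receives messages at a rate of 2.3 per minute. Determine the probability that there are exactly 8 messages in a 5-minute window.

0.0769

Over the interval, μ = 2.3 × 5 = 11.5 (a 5-minute window = 5 minutes).
P(N = 8) = e^(−μ) μ^8/8! = e^(−11.5) · 11.5^8/40320 ≈ 0.0769.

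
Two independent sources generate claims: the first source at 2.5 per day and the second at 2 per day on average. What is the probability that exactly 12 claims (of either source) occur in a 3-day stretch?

Independent Poisson processes superpose: combined rate λ = 2.5 + 2 = 4.5 per day.
Over the interval, μ = 4.5 × 3 = 13.5 (a 3-day stretch = 3 days).
P(N = 12) = e^(−13.5) · 13.5^12/12! ≈ 0.1049.

0.1049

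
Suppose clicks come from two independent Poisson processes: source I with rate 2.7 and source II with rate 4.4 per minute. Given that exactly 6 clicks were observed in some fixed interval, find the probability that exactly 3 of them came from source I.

Given the total, each event is independently from source I with probability p = λ_I/(λ_I+λ_II) = 2.7/7.1 ≈ 0.3803.
So K ~ Binomial(6, 2.7/7.1): P(K = 3) = C(6,3) · (2.7/7.1)^3 · (4.4/7.1)^3 ≈ 0.2618.

0.2618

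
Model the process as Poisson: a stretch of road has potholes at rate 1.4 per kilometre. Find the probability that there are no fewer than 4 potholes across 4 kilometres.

0.8094

Over the interval, μ = 1.4 × 4 = 5.6 (4 kilometres).
P(N ≥ 4) = 1 − P(N ≤ 3) = 1 − Σ_{j=0}^{3} e^(−μ) μ^j/j! ≈ 0.8094.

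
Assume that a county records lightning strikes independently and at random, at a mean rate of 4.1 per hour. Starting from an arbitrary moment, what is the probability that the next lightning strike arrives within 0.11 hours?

0.3630

Inter-arrival times are exponential with rate λ = 4.1 per hour.
P(T ≤ 0.11) = 1 − e^(−λt) = 1 − e^(−4.1 × 0.11) = 1 − e^(−0.451) ≈ 0.3630.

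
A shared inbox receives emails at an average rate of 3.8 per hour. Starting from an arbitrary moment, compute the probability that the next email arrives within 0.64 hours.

Inter-arrival times are exponential with rate λ = 3.8 per hour.
P(T ≤ 0.64) = 1 − e^(−λt) = 1 − e^(−3.8 × 0.64) = 1 − e^(−2.432) ≈ 0.9121.

0.9121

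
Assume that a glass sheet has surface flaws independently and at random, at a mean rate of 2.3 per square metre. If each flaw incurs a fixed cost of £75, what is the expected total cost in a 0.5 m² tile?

E[N] = 2.3 × 0.5 = 1.15 (a 0.5 m² tile = 0.5 square metres); E[cost] = 1.15 × £75 = £86.25.

£86.25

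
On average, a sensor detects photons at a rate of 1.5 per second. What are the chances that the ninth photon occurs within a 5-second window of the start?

0.3380

Over the interval, μ = 1.5 × 5 = 7.5 (a 5-second window = 5 seconds).
The ninth arrival falls in the interval iff at least 9 events occur there: P(S_9 ≤ t) = P(N ≥ 9) = 1 − P(N ≤ 8) ≈ 0.3380.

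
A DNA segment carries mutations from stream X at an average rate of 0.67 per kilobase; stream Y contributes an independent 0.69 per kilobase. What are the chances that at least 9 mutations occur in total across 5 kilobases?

0.2452

Independent Poisson processes superpose: combined rate λ = 0.67 + 0.69 = 1.36 per kilobase.
Over the interval, μ = 1.36 × 5 = 6.8 (5 kilobases).
P(N ≥ 9) = 1 − P(N ≤ 8) ≈ 0.2452.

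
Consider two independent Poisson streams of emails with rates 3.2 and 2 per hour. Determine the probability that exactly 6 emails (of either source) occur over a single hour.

0.1515

Independent Poisson processes superpose: combined rate λ = 3.2 + 2 = 5.2 per hour.
So μ = 5.2.
P(N = 6) = e^(−5.2) · 5.2^6/6! ≈ 0.1515.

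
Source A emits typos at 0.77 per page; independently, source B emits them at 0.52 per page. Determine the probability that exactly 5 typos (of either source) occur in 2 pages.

0.0722

Independent Poisson processes superpose: combined rate λ = 0.77 + 0.52 = 1.29 per page.
Over the interval, μ = 1.29 × 2 = 2.58 (2 pages).
P(N = 5) = e^(−2.58) · 2.58^5/5! ≈ 0.0722.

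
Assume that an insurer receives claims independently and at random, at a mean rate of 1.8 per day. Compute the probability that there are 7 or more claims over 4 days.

0.5796

Over the interval, μ = 1.8 × 4 = 7.2 (4 days).
P(N ≥ 7) = 1 − P(N ≤ 6) = 1 − Σ_{j=0}^{6} e^(−μ) μ^j/j! ≈ 0.5796.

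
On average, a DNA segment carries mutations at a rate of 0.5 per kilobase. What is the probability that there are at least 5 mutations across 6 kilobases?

Over the interval, μ = 0.5 × 6 = 3 (6 kilobases).
P(N ≥ 5) = 1 − P(N ≤ 4) = 1 − Σ_{j=0}^{4} e^(−μ) μ^j/j! ≈ 0.1847.

0.1847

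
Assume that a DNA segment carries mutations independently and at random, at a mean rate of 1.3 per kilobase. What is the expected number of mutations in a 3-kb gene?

3.9

E[N] = λt = 1.3 × 3 = 3.9 (a 3-kb gene = 3 kilobases).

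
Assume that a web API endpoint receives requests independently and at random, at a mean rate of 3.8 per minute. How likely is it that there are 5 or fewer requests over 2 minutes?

Over the interval, μ = 3.8 × 2 = 7.6 (2 minutes).
P(N ≤ 5) = Σ_{j=0}^{5} e^(−μ) μ^j/j! ≈ 0.2307.

0.2307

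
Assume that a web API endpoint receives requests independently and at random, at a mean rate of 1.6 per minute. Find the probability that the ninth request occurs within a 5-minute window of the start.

0.4075

Over the interval, μ = 1.6 × 5 = 8 (a 5-minute window = 5 minutes).
The ninth arrival falls in the interval iff at least 9 events occur there: P(S_9 ≤ t) = P(N ≥ 9) = 1 − P(N ≤ 8) ≈ 0.4075.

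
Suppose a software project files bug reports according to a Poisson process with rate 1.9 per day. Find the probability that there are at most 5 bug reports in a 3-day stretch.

0.4950

Over the interval, μ = 1.9 × 3 = 5.7 (a 3-day stretch = 3 days).
P(N ≤ 5) = Σ_{j=0}^{5} e^(−μ) μ^j/j! ≈ 0.4950.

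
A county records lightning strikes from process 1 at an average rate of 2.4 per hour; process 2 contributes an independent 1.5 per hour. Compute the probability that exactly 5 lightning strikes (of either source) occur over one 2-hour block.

Independent Poisson processes superpose: combined rate λ = 2.4 + 1.5 = 3.9 per hour.
Over the interval, μ = 3.9 × 2 = 7.8 (a 2-hour block = 2 hours).
P(N = 5) = e^(−7.8) · 7.8^5/5! ≈ 0.0986.

0.0986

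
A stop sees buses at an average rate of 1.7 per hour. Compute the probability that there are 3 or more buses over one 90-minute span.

0.4689

Over the interval, μ = 1.7 × 1.5 = 2.55 (a 90-minute span = 1.5 hours).
P(N ≥ 3) = 1 − P(N ≤ 2) = 1 − Σ_{j=0}^{2} e^(−μ) μ^j/j! ≈ 0.4689.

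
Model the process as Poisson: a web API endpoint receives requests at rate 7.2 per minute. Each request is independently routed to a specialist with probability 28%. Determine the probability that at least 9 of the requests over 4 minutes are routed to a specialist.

0.4164

Thinning: the requests that are routed to a specialist themselves form a Poisson process with rate 0.28 × 7.2 = 2.016 per minute.
Over the interval, μ = 2.016 × 4 = 8.064 (4 minutes).
P(N ≥ 9) = 1 − P(N ≤ 8) ≈ 0.4164.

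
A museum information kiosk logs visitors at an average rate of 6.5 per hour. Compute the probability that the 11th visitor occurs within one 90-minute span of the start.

0.3857

Over the interval, μ = 6.5 × 1.5 = 9.75 (a 90-minute span = 1.5 hours).
The 11th arrival falls in the interval iff at least 11 events occur there: P(S_11 ≤ t) = P(N ≥ 11) = 1 − P(N ≤ 10) ≈ 0.3857.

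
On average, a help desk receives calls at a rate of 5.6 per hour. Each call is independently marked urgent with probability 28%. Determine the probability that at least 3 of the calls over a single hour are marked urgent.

Thinning: the calls that are marked urgent themselves form a Poisson process with rate 0.28 × 5.6 = 1.568 per hour.
So μ = 1.568.
P(N ≥ 3) = 1 − P(N ≤ 2) ≈ 0.2084.

0.2084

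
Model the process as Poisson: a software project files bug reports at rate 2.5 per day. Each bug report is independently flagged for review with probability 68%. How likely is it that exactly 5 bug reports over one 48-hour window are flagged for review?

Thinning: the bug reports that are flagged for review themselves form a Poisson process with rate 0.68 × 2.5 = 1.7 per day.
Over the interval, μ = 1.7 × 2 = 3.4 (a 48-hour window = 2 days).
P(N = 5) = e^(−3.4) · 3.4^5/5! ≈ 0.1264.

0.1264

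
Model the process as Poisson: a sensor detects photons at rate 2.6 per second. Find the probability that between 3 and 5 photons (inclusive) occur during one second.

With mean μ = 2.6 per second,
P(3 ≤ N ≤ 5) = Σ_{j=3}^{5} e^(−2.6) · 2.6^j/j! ≈ 0.4325.

0.4325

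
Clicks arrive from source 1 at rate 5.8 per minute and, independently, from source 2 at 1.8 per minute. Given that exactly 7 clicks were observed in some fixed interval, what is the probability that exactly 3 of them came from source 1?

0.0489

Given the total, each event is independently from source 1 with probability p = λ_1/(λ_1+λ_2) = 5.8/7.6 ≈ 0.7632.
So K ~ Binomial(7, 5.8/7.6): P(K = 3) = C(7,3) · (5.8/7.6)^3 · (1.8/7.6)^4 ≈ 0.0489.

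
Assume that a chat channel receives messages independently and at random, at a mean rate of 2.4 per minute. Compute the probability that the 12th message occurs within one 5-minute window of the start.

0.5384

Over the interval, μ = 2.4 × 5 = 12 (a 5-minute window = 5 minutes).
The 12th arrival falls in the interval iff at least 12 events occur there: P(S_12 ≤ t) = P(N ≥ 12) = 1 − P(N ≤ 11) ≈ 0.5384.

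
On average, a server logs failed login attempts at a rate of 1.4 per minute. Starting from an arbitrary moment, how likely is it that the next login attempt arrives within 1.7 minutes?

Inter-arrival times are exponential with rate λ = 1.4 per minute.
P(T ≤ 1.7) = 1 − e^(−λt) = 1 − e^(−1.4 × 1.7) = 1 − e^(−2.38) ≈ 0.9074.

0.9074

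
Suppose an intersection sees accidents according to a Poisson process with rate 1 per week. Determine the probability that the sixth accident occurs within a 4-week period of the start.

0.2149

Over the interval, μ = 1 × 4 = 4 (a 4-week period = 4 weeks).
The sixth arrival falls in the interval iff at least 6 events occur there: P(S_6 ≤ t) = P(N ≥ 6) = 1 − P(N ≤ 5) ≈ 0.2149.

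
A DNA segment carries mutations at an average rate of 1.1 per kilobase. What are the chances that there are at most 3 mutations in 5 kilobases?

Over the interval, μ = 1.1 × 5 = 5.5 (5 kilobases).
P(N ≤ 3) = Σ_{j=0}^{3} e^(−μ) μ^j/j! ≈ 0.2017.

0.2017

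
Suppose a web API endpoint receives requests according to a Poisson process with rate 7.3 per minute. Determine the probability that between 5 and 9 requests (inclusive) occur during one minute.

0.6515

With mean μ = 7.3 per minute,
P(5 ≤ N ≤ 9) = Σ_{j=5}^{9} e^(−7.3) · 7.3^j/j! ≈ 0.6515.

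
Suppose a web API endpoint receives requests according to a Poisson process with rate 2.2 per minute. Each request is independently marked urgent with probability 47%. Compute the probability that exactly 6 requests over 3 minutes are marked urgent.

0.0556

Thinning: the requests that are marked urgent themselves form a Poisson process with rate 0.47 × 2.2 = 1.034 per minute.
Over the interval, μ = 1.034 × 3 = 3.102 (3 minutes).
P(N = 6) = e^(−3.102) · 3.102^6/6! ≈ 0.0556.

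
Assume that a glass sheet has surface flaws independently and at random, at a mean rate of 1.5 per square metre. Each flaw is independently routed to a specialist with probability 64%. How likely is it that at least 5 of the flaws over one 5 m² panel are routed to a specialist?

Thinning: the flaws that are routed to a specialist themselves form a Poisson process with rate 0.64 × 1.5 = 0.96 per square metre.
Over the interval, μ = 0.96 × 5 = 4.8 (a 5 m² panel = 5 square metres).
P(N ≥ 5) = 1 − P(N ≤ 4) ≈ 0.5237.

0.5237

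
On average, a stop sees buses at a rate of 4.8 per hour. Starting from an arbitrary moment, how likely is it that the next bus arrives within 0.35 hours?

0.8136

Inter-arrival times are exponential with rate λ = 4.8 per hour.
P(T ≤ 0.35) = 1 − e^(−λt) = 1 − e^(−4.8 × 0.35) = 1 − e^(−1.68) ≈ 0.8136.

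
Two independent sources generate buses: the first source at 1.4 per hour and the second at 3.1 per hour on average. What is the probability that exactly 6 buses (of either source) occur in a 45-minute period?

0.0702

Independent Poisson processes superpose: combined rate λ = 1.4 + 3.1 = 4.5 per hour.
Over the interval, μ = 4.5 × 0.75 = 3.375 (a 45-minute period = 0.75 hours).
P(N = 6) = e^(−3.375) · 3.375^6/6! ≈ 0.0702.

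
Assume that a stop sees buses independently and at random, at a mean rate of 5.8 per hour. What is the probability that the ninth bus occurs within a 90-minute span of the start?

0.5042

Over the interval, μ = 5.8 × 1.5 = 8.7 (a 90-minute span = 1.5 hours).
The ninth arrival falls in the interval iff at least 9 events occur there: P(S_9 ≤ t) = P(N ≥ 9) = 1 − P(N ≤ 8) ≈ 0.5042.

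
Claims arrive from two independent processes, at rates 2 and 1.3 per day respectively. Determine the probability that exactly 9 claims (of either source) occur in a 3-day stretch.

Independent Poisson processes superpose: combined rate λ = 2 + 1.3 = 3.3 per day.
Over the interval, μ = 3.3 × 3 = 9.9 (a 3-day stretch = 3 days).
P(N = 9) = e^(−9.9) · 9.9^9/9! ≈ 0.1263.

0.1263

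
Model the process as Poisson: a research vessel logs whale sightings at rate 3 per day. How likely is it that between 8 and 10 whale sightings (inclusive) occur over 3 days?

0.3821

Over the interval, μ = 3 × 3 = 9 (3 days).
P(8 ≤ N ≤ 10) = Σ_{j=8}^{10} e^(−9) · 9^j/j! ≈ 0.3821.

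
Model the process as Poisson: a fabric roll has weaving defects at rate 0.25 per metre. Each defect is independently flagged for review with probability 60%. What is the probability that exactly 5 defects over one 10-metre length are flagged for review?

0.0141

Thinning: the defects that are flagged for review themselves form a Poisson process with rate 0.6 × 0.25 = 0.15 per metre.
Over the interval, μ = 0.15 × 10 = 1.5 (a 10-metre length = 10 metres).
P(N = 5) = e^(−1.5) · 1.5^5/5! ≈ 0.0141.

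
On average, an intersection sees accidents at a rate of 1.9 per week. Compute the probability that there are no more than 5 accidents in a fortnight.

0.8156

Over the interval, μ = 1.9 × 2 = 3.8 (a fortnight = 2 weeks).
P(N ≤ 5) = Σ_{j=0}^{5} e^(−μ) μ^j/j! ≈ 0.8156.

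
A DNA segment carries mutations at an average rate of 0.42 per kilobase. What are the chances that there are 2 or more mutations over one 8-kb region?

0.8486

Over the interval, μ = 0.42 × 8 = 3.36 (an 8-kb region = 8 kilobases).
P(N ≥ 2) = 1 − P(N ≤ 1) = 1 − Σ_{j=0}^{1} e^(−μ) μ^j/j! ≈ 0.8486.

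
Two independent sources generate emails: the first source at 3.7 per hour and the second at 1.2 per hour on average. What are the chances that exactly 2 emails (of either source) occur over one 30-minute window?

0.2590

Independent Poisson processes superpose: combined rate λ = 3.7 + 1.2 = 4.9 per hour.
Over the interval, μ = 4.9 × 0.5 = 2.45 (a 30-minute window = 0.5 hours).
P(N = 2) = e^(−2.45) · 2.45^2/2! ≈ 0.2590.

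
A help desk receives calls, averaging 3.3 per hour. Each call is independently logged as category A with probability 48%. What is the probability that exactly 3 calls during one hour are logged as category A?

Thinning: the calls that are logged as category A themselves form a Poisson process with rate 0.48 × 3.3 = 1.584 per hour.
So μ = 1.584.
P(N = 3) = e^(−1.584) · 1.584^3/3! ≈ 0.1359.

0.1359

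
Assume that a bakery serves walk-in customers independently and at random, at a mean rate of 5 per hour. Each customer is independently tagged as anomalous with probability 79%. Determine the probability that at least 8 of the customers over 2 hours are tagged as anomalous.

Thinning: the customers that are tagged as anomalous themselves form a Poisson process with rate 0.79 × 5 = 3.95 per hour.
Over the interval, μ = 3.95 × 2 = 7.9 (2 hours).
P(N ≥ 8) = 1 − P(N ≤ 7) ≈ 0.5330.

0.5330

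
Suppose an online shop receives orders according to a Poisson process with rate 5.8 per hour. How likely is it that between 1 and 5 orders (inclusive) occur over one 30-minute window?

Over the interval, μ = 5.8 × 0.5 = 2.9 (a 30-minute window = 0.5 hours).
P(1 ≤ N ≤ 5) = Σ_{j=1}^{5} e^(−2.9) · 2.9^j/j! ≈ 0.8708.

0.8708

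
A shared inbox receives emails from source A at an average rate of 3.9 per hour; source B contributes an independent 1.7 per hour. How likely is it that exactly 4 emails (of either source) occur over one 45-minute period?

0.1944

Independent Poisson processes superpose: combined rate λ = 3.9 + 1.7 = 5.6 per hour.
Over the interval, μ = 5.6 × 0.75 = 4.2 (a 45-minute period = 0.75 hours).
P(N = 4) = e^(−4.2) · 4.2^4/4! ≈ 0.1944.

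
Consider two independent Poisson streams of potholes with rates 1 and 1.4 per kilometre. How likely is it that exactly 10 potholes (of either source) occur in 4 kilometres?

0.1241

Independent Poisson processes superpose: combined rate λ = 1 + 1.4 = 2.4 per kilometre.
Over the interval, μ = 2.4 × 4 = 9.6 (4 kilometres).
P(N = 10) = e^(−9.6) · 9.6^10/10! ≈ 0.1241.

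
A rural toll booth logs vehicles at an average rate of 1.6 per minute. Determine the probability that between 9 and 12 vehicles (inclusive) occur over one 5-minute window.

Over the interval, μ = 1.6 × 5 = 8 (a 5-minute window = 5 minutes).
P(9 ≤ N ≤ 12) = Σ_{j=9}^{12} e^(−8) · 8^j/j! ≈ 0.3437.

0.3437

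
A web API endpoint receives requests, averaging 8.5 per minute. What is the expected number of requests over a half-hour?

255

E[N] = λt = 8.5 × 30 = 255 (a half-hour = 30 minutes).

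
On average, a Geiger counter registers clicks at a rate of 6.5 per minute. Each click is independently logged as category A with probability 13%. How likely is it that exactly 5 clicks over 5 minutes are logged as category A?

Thinning: the clicks that are logged as category A themselves form a Poisson process with rate 0.13 × 6.5 = 0.845 per minute.
Over the interval, μ = 0.845 × 5 = 4.225 (5 minutes).
P(N = 5) = e^(−4.225) · 4.225^5/5! ≈ 0.1641.

0.1641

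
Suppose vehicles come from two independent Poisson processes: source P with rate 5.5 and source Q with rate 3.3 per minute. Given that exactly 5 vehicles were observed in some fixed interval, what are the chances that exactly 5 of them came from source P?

0.0954

Given the total, each event is independently from source P with probability p = λ_P/(λ_P+λ_Q) = 5.5/8.8 = 0.6250.
So K ~ Binomial(5, 5.5/8.8): P(K = 5) = C(5,5) · (5.5/8.8)^5 · (3.3/8.8)^0 ≈ 0.0954.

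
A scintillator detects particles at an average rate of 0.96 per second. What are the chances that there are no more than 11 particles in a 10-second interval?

0.7412

Over the interval, μ = 0.96 × 10 = 9.6 (a 10-second interval = 10 seconds).
P(N ≤ 11) = Σ_{j=0}^{11} e^(−μ) μ^j/j! ≈ 0.7412.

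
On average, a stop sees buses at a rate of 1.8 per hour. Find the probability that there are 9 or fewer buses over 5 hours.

0.5874

Over the interval, μ = 1.8 × 5 = 9 (5 hours).
P(N ≤ 9) = Σ_{j=0}^{9} e^(−μ) μ^j/j! ≈ 0.5874.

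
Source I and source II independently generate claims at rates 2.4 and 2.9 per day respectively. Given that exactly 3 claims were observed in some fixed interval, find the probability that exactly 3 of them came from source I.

0.0929

Given the total, each event is independently from source I with probability p = λ_I/(λ_I+λ_II) = 2.4/5.3 ≈ 0.4528.
So K ~ Binomial(3, 2.4/5.3): P(K = 3) = C(3,3) · (2.4/5.3)^3 · (2.9/5.3)^0 ≈ 0.0929.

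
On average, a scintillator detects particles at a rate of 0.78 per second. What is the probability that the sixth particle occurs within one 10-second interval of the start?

0.7897

Over the interval, μ = 0.78 × 10 = 7.8 (a 10-second interval = 10 seconds).
The sixth arrival falls in the interval iff at least 6 events occur there: P(S_6 ≤ t) = P(N ≥ 6) = 1 − P(N ≤ 5) ≈ 0.7897.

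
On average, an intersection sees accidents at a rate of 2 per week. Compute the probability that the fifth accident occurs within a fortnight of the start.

0.3712

Over the interval, μ = 2 × 2 = 4 (a fortnight = 2 weeks).
The fifth arrival falls in the interval iff at least 5 events occur there: P(S_5 ≤ t) = P(N ≥ 5) = 1 − P(N ≤ 4) ≈ 0.3712.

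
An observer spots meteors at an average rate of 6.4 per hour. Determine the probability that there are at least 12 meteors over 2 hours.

Over the interval, μ = 6.4 × 2 = 12.8 (2 hours).
P(N ≥ 12) = 1 − P(N ≤ 11) = 1 − Σ_{j=0}^{11} e^(−μ) μ^j/j! ≈ 0.6262.

0.6262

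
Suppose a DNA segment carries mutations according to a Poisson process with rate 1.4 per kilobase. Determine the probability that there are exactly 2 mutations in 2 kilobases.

Over the interval, μ = 1.4 × 2 = 2.8 (2 kilobases).
P(N = 2) = e^(−μ) μ^2/2! = e^(−2.8) · 2.8^2/2 ≈ 0.2384.

0.2384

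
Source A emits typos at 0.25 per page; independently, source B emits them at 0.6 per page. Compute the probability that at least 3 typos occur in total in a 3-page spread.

Independent Poisson processes superpose: combined rate λ = 0.25 + 0.6 = 0.85 per page.
Over the interval, μ = 0.85 × 3 = 2.55 (a 3-page spread = 3 pages).
P(N ≥ 3) = 1 − P(N ≤ 2) ≈ 0.4689.

0.4689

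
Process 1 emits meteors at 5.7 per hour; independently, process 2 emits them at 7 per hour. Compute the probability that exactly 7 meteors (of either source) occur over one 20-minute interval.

0.0701

Independent Poisson processes superpose: combined rate λ = 5.7 + 7 = 12.7 per hour.
Over the interval, μ = 12.7 × 1/3 ≈ 4.23333 (a 20-minute interval = 1/3 hours).
P(N = 7) = e^(−4.23333) · 4.23333^7/7! ≈ 0.0701.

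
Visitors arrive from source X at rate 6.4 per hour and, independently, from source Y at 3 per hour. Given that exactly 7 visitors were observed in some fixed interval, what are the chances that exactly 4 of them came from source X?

Given the total, each event is independently from source X with probability p = λ_X/(λ_X+λ_Y) = 6.4/9.4 ≈ 0.6809.
So K ~ Binomial(7, 6.4/9.4): P(K = 4) = C(7,4) · (6.4/9.4)^4 · (3/9.4)^3 ≈ 0.2445.

0.2445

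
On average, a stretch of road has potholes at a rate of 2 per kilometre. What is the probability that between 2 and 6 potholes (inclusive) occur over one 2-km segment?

Over the interval, μ = 2 × 2 = 4 (a 2-km segment = 2 kilometres).
P(2 ≤ N ≤ 6) = Σ_{j=2}^{6} e^(−4) · 4^j/j! ≈ 0.7977.

0.7977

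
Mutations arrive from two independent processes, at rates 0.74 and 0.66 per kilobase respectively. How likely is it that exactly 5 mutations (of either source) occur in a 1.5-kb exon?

0.0417

Independent Poisson processes superpose: combined rate λ = 0.74 + 0.66 = 1.4 per kilobase.
Over the interval, μ = 1.4 × 1.5 = 2.1 (a 1.5-kb exon = 1.5 kilobases).
P(N = 5) = e^(−2.1) · 2.1^5/5! ≈ 0.0417.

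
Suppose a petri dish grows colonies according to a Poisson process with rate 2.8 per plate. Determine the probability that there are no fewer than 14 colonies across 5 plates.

0.5356

Over the interval, μ = 2.8 × 5 = 14 (5 plates).
P(N ≥ 14) = 1 − P(N ≤ 13) = 1 − Σ_{j=0}^{13} e^(−μ) μ^j/j! ≈ 0.5356.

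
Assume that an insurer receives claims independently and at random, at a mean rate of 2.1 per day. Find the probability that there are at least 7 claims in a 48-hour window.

0.1325

Over the interval, μ = 2.1 × 2 = 4.2 (a 48-hour window = 2 days).
P(N ≥ 7) = 1 − P(N ≤ 6) = 1 − Σ_{j=0}^{6} e^(−μ) μ^j/j! ≈ 0.1325.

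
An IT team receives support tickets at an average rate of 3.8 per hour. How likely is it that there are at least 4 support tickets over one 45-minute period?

Over the interval, μ = 3.8 × 0.75 = 2.85 (a 45-minute period = 0.75 hours).
P(N ≥ 4) = 1 − P(N ≤ 3) = 1 − Σ_{j=0}^{3} e^(−μ) μ^j/j! ≈ 0.3192.

0.3192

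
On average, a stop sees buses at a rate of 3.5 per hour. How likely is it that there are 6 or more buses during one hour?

0.1424

With mean μ = 3.5 per hour,
P(N ≥ 6) = 1 − P(N ≤ 5) = 1 − Σ_{j=0}^{5} e^(−μ) μ^j/j! ≈ 0.1424.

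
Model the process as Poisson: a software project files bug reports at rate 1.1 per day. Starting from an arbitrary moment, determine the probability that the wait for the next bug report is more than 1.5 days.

The wait for the next event is exponential with rate λ = 1.1 per day.
P(T > 1.5) = e^(−λt) = e^(−1.1 × 1.5) = e^(−1.65) ≈ 0.1920.

0.1920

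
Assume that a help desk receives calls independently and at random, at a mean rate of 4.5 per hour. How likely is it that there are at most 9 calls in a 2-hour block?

Over the interval, μ = 4.5 × 2 = 9 (a 2-hour block = 2 hours).
P(N ≤ 9) = Σ_{j=0}^{9} e^(−μ) μ^j/j! ≈ 0.5874.

0.5874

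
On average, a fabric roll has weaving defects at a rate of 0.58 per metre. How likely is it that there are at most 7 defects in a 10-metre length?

0.7710

Over the interval, μ = 0.58 × 10 = 5.8 (a 10-metre length = 10 metres).
P(N ≤ 7) = Σ_{j=0}^{7} e^(−μ) μ^j/j! ≈ 0.7710.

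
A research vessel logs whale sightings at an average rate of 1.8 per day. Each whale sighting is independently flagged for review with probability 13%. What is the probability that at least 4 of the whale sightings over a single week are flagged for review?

Thinning: the whale sightings that are flagged for review themselves form a Poisson process with rate 0.13 × 1.8 = 0.234 per day.
Over the interval, μ = 0.234 × 7 = 1.638 (a week = 7 days).
P(N ≥ 4) = 1 − P(N ≤ 3) ≈ 0.0841.

0.0841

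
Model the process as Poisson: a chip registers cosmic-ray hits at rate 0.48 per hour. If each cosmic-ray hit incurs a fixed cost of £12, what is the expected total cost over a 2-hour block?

E[N] = 0.48 × 2 = 0.96 (a 2-hour block = 2 hours); E[cost] = 0.96 × £12 = £11.52.

£11.52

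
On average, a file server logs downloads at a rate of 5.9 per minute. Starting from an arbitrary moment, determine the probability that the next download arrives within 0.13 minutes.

Inter-arrival times are exponential with rate λ = 5.9 per minute.
P(T ≤ 0.13) = 1 − e^(−λt) = 1 − e^(−5.9 × 0.13) = 1 − e^(−0.767) ≈ 0.5356.

0.5356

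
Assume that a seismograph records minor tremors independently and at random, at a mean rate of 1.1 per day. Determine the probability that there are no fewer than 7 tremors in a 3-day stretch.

0.0510

Over the interval, μ = 1.1 × 3 = 3.3 (a 3-day stretch = 3 days).
P(N ≥ 7) = 1 − P(N ≤ 6) = 1 − Σ_{j=0}^{6} e^(−μ) μ^j/j! ≈ 0.0510.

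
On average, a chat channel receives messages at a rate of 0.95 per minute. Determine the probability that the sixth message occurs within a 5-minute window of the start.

0.3403

Over the interval, μ = 0.95 × 5 = 4.75 (a 5-minute window = 5 minutes).
The sixth arrival falls in the interval iff at least 6 events occur there: P(S_6 ≤ t) = P(N ≥ 6) = 1 − P(N ≤ 5) ≈ 0.3403.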